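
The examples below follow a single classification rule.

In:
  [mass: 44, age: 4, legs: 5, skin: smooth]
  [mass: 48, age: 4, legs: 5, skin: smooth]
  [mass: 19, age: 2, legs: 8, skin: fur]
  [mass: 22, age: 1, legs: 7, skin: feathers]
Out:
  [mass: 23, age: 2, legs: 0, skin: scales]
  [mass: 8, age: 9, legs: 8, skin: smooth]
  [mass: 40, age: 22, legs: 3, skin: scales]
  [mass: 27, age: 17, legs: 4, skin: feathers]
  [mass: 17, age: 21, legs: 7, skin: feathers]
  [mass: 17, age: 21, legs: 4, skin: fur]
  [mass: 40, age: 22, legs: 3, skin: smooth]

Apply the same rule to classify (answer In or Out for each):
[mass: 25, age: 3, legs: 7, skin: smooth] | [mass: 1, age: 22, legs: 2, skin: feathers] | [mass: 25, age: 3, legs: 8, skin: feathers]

Rule: legs ≥ 3 AND age ≤ 4. This holds for each 'In' example and fails for each 'Out' one.
[mass: 25, age: 3, legs: 7, skin: smooth] — legs = 7, age = 3, hence In. [mass: 1, age: 22, legs: 2, skin: feathers] — legs = 2, age = 22, hence Out. [mass: 25, age: 3, legs: 8, skin: feathers] — legs = 8, age = 3, hence In.

In, Out, In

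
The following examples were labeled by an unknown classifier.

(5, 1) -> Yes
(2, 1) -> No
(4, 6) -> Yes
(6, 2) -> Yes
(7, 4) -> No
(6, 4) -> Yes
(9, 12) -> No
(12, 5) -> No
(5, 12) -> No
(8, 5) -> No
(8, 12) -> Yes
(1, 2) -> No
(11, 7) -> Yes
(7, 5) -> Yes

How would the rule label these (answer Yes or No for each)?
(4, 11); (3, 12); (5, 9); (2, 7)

No, No, Yes, No

The simplest hypothesis consistent with all the labels is: sum is even.
(4, 11): 4+11 = 15 — doesn't match, so No. (3, 12): 3+12 = 15 — doesn't match, so No. (5, 9): 5+9 = 14 — has this property, so Yes. (2, 7): 2+7 = 9 — doesn't match, so No.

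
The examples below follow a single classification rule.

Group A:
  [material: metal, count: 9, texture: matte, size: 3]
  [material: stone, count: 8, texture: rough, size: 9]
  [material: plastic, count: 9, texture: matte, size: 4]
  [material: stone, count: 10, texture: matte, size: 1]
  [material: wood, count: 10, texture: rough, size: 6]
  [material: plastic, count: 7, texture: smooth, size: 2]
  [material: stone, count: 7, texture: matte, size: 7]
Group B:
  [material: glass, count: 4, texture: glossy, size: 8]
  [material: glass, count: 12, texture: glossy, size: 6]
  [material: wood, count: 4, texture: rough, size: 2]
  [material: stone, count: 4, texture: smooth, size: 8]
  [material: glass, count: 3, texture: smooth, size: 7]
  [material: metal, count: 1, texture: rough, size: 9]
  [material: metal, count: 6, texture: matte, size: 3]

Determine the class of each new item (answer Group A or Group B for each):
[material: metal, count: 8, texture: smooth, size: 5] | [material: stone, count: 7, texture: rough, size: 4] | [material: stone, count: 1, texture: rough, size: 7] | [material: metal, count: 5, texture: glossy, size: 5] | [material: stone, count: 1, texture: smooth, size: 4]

Group A, Group A, Group B, Group B, Group B

The rule appears to be: count ≥ 7 AND count ≤ 10.
Group A: [material: metal, count: 8, texture: smooth, size: 5], since count = 8.
Group A: [material: stone, count: 7, texture: rough, size: 4], since count = 7.
Group B: [material: stone, count: 1, texture: rough, size: 7], since count = 1.
Group B: [material: metal, count: 5, texture: glossy, size: 5], since count = 5.
Group B: [material: stone, count: 1, texture: smooth, size: 4], since count = 1.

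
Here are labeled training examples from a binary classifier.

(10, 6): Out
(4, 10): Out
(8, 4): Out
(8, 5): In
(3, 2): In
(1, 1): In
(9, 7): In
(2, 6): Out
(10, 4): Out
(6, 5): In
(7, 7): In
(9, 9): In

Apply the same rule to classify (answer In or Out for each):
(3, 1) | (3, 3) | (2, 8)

The rule appears to be: |first − second| ≤ 3.

In, In, Out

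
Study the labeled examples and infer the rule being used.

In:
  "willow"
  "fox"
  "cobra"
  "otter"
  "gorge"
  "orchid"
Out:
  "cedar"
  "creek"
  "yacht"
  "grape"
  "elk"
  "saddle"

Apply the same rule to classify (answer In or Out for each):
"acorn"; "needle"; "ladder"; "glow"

In, Out, Out, In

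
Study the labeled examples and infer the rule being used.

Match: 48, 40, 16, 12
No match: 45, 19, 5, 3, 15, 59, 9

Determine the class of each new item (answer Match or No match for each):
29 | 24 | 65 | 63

No match, Match, No match, No match

The distinguishing property — even — holds for all the 'Match' cases and none of the 'No match' cases.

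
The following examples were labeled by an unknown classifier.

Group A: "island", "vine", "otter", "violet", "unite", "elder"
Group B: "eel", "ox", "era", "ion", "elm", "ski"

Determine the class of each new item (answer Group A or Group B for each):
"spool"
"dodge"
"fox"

Group A, Group A, Group B

The pattern is that an item is 'Group A' exactly when: length ≥ 4.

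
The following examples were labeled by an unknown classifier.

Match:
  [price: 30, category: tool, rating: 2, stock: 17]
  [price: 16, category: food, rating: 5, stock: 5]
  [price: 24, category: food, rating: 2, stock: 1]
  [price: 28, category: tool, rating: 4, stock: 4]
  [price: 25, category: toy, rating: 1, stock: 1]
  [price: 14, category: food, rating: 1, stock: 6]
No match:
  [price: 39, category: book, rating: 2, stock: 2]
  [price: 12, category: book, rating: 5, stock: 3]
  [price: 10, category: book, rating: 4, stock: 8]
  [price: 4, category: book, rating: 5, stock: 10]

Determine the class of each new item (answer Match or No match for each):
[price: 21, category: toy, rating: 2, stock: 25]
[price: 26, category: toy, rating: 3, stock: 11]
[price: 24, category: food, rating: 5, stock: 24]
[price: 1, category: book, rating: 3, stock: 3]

Match, Match, Match, No match

Checking candidate rules against both groups, what survives is: category is not book.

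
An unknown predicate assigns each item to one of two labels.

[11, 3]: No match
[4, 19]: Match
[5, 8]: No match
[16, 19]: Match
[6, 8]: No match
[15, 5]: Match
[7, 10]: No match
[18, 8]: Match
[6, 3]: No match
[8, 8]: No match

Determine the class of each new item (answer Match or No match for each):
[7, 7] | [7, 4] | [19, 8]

The classifier is using: sum ≥ 20.

No match, No match, Match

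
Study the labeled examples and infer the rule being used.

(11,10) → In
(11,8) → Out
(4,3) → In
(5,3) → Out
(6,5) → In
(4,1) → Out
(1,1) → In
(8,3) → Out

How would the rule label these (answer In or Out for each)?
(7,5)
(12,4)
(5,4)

A rule that fits every label: |first − second| ≤ 1 — true of each 'In' example, false of each 'Out' one.
Out: (7,5), since |7−5| = 2.
Out: (12,4), since |12−4| = 8.
In: (5,4), since |5−4| = 1.

Out, Out, In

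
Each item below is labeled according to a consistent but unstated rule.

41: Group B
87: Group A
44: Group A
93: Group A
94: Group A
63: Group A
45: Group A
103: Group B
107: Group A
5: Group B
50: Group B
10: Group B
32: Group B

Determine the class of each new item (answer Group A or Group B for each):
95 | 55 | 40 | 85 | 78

Group A, Group A, Group B, Group A, Group A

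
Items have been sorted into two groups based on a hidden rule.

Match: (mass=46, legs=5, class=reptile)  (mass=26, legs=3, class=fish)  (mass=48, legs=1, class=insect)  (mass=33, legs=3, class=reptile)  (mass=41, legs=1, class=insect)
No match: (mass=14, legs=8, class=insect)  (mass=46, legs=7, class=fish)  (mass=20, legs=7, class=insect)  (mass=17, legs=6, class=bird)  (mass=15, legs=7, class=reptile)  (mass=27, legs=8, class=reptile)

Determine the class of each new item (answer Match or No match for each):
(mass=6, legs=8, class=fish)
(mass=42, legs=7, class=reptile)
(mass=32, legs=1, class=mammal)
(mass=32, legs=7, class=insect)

No match, No match, Match, No match

The simplest hypothesis consistent with all the labels is: legs ≤ 5.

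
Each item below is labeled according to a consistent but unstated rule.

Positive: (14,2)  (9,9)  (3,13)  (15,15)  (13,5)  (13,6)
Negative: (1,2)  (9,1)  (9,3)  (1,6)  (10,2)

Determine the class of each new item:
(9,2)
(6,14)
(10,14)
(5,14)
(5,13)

The common property of the 'Positive' items is: sum ≥ 16. No 'Negative' item has it.
(9,2) — 9+2 = 11, hence Negative.
(6,14) — 6+14 = 20, hence Positive.
(10,14) — 10+14 = 24, hence Positive.
(5,14) — 5+14 = 19, hence Positive.
(5,13) — 5+13 = 18, hence Positive.

Negative, Positive, Positive, Positive, Positive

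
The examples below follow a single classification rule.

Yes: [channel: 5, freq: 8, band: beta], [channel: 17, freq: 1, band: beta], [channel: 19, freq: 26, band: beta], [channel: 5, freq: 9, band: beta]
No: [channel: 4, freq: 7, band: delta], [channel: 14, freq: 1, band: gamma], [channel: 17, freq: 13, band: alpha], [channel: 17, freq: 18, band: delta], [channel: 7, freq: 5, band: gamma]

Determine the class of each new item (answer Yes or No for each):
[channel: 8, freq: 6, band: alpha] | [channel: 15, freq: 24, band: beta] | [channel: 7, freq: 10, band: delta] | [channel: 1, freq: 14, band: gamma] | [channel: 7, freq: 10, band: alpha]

No, Yes, No, No, No

One predicate separates the groups cleanly: band is beta.
[channel: 8, freq: 6, band: alpha] — band is alpha, hence No.
[channel: 15, freq: 24, band: beta] — band is beta, hence Yes.
[channel: 7, freq: 10, band: delta] — band is delta, hence No.
[channel: 1, freq: 14, band: gamma] — band is gamma, hence No.
[channel: 7, freq: 10, band: alpha] — band is alpha, hence No.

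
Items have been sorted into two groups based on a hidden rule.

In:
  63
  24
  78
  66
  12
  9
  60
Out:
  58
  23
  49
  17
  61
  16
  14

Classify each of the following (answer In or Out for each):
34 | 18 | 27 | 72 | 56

Out, In, In, In, Out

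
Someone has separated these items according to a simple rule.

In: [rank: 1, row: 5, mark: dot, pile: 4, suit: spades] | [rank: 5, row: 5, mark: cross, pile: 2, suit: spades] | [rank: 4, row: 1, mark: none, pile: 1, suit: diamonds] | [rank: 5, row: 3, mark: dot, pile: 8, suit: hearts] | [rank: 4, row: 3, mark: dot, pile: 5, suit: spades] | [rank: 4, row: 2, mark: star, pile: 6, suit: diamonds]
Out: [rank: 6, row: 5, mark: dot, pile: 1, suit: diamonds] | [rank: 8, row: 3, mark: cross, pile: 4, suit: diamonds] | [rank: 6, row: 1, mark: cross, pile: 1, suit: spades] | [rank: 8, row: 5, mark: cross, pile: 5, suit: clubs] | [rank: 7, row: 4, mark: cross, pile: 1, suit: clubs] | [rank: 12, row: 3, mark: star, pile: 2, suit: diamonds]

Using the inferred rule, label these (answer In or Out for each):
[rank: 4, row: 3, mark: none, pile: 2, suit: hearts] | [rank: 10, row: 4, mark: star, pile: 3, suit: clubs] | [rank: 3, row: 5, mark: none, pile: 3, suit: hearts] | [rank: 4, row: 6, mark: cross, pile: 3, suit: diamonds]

The classifier is using: rank ≤ 5.
In: [rank: 4, row: 3, mark: none, pile: 2, suit: hearts], since rank = 4. Out: [rank: 10, row: 4, mark: star, pile: 3, suit: clubs], since rank = 10. In: [rank: 3, row: 5, mark: none, pile: 3, suit: hearts], since rank = 3. In: [rank: 4, row: 6, mark: cross, pile: 3, suit: diamonds], since rank = 4.

In, Out, In, In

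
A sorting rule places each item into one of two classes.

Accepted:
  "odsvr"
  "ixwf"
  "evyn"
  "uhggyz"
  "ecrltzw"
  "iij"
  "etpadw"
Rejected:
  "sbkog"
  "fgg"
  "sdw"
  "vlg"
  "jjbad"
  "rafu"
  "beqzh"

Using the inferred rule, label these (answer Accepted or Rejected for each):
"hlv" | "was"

Rejected, Rejected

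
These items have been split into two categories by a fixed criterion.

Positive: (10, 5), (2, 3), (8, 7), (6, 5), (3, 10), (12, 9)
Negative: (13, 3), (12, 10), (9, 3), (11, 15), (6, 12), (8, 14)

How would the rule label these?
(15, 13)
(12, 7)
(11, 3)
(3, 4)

The simplest hypothesis consistent with all the labels is: sum is odd.
(15, 13) — 15+13 = 28, hence Negative.
(12, 7) — 12+7 = 19, hence Positive.
(11, 3) — 11+3 = 14, hence Negative.
(3, 4) — 3+4 = 7, hence Positive.

Negative, Positive, Negative, Positive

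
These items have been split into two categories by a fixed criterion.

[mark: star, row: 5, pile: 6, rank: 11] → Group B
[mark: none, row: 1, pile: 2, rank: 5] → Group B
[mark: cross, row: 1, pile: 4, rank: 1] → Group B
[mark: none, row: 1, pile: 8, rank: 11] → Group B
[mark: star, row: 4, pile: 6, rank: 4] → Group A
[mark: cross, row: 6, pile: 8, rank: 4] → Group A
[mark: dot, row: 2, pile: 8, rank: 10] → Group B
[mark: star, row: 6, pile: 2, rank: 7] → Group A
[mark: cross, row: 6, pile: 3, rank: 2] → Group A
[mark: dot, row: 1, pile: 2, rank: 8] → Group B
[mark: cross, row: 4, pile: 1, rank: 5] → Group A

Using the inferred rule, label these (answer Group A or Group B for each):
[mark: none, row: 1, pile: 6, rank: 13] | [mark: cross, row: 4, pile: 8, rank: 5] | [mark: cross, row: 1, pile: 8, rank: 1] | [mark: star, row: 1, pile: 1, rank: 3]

The pattern is that an item is 'Group A' exactly when: rank ≤ 7 AND row ≥ 2.
[mark: none, row: 1, pile: 6, rank: 13]: Group B (rank = 13, row = 1). [mark: cross, row: 4, pile: 8, rank: 5]: Group A (rank = 5, row = 4). [mark: cross, row: 1, pile: 8, rank: 1]: Group B (rank = 1, row = 1). [mark: star, row: 1, pile: 1, rank: 3]: Group B (rank = 3, row = 1).

Group B, Group A, Group B, Group B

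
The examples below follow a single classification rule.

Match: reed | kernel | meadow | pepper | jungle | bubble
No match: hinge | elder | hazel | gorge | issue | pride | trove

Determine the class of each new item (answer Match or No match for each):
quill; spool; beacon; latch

No match, No match, Match, No match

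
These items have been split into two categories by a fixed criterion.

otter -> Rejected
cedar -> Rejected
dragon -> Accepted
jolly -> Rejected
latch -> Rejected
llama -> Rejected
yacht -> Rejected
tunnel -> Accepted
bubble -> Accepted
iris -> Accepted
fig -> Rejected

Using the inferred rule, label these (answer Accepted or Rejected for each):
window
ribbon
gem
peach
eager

Accepted, Accepted, Rejected, Rejected, Rejected

One predicate separates the groups cleanly: even length.
window: length 6 — checks out, so Accepted.
ribbon: length 6 — checks out, so Accepted.
gem: length 3 — fails the rule, so Rejected.
peach: length 5 — fails the rule, so Rejected.
eager: length 5 — fails the rule, so Rejected.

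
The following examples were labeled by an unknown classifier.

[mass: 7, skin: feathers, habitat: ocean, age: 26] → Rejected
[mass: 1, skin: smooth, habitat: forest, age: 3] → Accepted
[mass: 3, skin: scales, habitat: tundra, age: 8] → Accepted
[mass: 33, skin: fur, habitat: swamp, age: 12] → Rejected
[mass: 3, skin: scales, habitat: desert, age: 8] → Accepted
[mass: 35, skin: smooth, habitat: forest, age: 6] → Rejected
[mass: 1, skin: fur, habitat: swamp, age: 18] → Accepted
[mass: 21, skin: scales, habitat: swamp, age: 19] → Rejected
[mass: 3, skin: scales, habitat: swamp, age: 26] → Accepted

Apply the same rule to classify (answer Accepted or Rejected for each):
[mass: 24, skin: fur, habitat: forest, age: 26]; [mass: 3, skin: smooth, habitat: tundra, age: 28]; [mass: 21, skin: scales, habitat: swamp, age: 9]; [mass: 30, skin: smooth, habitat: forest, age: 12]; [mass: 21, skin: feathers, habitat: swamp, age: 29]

Rejected, Accepted, Rejected, Rejected, Rejected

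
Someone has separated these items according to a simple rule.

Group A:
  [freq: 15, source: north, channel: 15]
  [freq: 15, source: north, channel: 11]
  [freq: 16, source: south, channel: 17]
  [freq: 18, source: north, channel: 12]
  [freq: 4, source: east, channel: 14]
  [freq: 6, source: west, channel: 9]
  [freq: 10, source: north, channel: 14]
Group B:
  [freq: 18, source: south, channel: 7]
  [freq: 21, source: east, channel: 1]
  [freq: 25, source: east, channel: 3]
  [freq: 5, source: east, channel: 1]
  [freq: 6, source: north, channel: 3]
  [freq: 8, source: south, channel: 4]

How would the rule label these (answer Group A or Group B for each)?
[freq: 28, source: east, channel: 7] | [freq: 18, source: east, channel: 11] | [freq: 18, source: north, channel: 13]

Group B, Group A, Group A

The distinguishing property — channel ≥ 9 — holds for all the 'Group A' cases and none of the 'Group B' cases.
[freq: 28, source: east, channel: 7]: channel = 7 — fails the rule, so Group B. [freq: 18, source: east, channel: 11]: channel = 11 — checks out, so Group A. [freq: 18, source: north, channel: 13]: channel = 13 — checks out, so Group A.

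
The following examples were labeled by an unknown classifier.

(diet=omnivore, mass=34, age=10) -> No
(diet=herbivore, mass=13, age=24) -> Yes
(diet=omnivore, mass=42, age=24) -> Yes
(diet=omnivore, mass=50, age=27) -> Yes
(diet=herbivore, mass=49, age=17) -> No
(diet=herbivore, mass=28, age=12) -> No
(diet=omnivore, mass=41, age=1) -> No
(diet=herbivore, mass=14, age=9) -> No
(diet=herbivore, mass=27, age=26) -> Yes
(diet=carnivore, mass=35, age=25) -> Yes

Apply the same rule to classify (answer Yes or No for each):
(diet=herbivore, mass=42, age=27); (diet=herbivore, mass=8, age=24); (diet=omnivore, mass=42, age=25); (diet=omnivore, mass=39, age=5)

Yes, Yes, Yes, No

The common property of the 'Yes' items is: age ≥ 24. No 'No' item has it.
(diet=herbivore, mass=42, age=27): Yes (age = 27).
(diet=herbivore, mass=8, age=24): Yes (age = 24).
(diet=omnivore, mass=42, age=25): Yes (age = 25).
(diet=omnivore, mass=39, age=5): No (age = 5).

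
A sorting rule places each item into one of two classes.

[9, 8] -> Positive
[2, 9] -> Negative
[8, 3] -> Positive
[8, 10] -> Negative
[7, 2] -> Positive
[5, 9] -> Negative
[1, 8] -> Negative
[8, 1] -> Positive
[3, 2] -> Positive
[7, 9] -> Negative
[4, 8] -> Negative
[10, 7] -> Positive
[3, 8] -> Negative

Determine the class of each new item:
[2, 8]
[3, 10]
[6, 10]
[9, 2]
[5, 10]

Negative, Negative, Negative, Positive, Negative

The pattern is that an item is 'Positive' exactly when: first > second.
[2, 8] — 2 < 8, hence Negative.
[3, 10] — 3 < 10, hence Negative.
[6, 10] — 6 < 10, hence Negative.
[9, 2] — 9 > 2, hence Positive.
[5, 10] — 5 < 10, hence Negative.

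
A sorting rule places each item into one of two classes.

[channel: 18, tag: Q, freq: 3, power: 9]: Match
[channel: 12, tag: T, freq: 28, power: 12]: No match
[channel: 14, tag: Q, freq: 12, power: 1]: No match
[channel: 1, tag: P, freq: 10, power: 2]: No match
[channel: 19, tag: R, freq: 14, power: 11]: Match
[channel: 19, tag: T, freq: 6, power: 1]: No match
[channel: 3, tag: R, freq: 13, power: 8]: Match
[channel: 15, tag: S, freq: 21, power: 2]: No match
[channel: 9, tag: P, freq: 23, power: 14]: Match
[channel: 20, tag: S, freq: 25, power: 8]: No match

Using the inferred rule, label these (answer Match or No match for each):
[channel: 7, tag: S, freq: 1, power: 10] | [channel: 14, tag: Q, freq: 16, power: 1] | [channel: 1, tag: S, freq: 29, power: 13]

Match, No match, No match

'Match' ⟺ freq ≤ 23 AND power ≥ 8.
Match: [channel: 7, tag: S, freq: 1, power: 10], since freq = 1, power = 10.
No match: [channel: 14, tag: Q, freq: 16, power: 1], since freq = 16, power = 1.
No match: [channel: 1, tag: S, freq: 29, power: 13], since freq = 29, power = 13.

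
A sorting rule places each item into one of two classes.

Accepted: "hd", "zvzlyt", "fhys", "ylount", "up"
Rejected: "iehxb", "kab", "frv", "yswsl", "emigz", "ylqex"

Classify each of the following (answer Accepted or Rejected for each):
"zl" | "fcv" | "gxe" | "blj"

Accepted, Rejected, Rejected, Rejected

Looking at the examples, the only property every 'Accepted' case has and every 'Rejected' case lacks is: even length.
"zl": length 2 — satisfies this, so Accepted. "fcv": length 3 — doesn't match, so Rejected. "gxe": length 3 — doesn't match, so Rejected. "blj": length 3 — doesn't match, so Rejected.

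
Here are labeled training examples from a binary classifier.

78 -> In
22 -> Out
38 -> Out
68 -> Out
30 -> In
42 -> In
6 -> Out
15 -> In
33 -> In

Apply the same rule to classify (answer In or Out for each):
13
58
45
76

The classifier is using: multiple of 3 AND at least 15.
13: 13 = 3·4 + 1, 13 < 15 — does not fit, so Out. 58: 58 = 3·19 + 1, 58 ≥ 15 — does not fit, so Out. 45: 45 = 3·15, 45 ≥ 15 — fits, so In. 76: 76 = 3·25 + 1, 76 ≥ 15 — does not fit, so Out.

Out, Out, In, Out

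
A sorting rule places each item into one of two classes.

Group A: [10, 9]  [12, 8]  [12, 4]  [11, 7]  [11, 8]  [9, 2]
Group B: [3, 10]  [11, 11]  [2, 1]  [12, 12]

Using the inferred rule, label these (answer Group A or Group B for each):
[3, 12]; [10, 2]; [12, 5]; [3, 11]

Group B, Group A, Group A, Group B

'Group A' ⟺ first > second AND sum ≥ 11.
Group B: [3, 12], since 3 < 12, 3+12 = 15. Group A: [10, 2], since 10 > 2, 10+2 = 12. Group A: [12, 5], since 12 > 5, 12+5 = 17. Group B: [3, 11], since 3 < 11, 3+11 = 14.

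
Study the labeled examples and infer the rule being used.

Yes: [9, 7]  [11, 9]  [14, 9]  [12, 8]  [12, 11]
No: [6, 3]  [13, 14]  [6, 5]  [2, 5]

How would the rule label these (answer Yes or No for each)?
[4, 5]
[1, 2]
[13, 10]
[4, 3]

The classifier is using: first > second AND sum ≥ 16.

No, No, Yes, No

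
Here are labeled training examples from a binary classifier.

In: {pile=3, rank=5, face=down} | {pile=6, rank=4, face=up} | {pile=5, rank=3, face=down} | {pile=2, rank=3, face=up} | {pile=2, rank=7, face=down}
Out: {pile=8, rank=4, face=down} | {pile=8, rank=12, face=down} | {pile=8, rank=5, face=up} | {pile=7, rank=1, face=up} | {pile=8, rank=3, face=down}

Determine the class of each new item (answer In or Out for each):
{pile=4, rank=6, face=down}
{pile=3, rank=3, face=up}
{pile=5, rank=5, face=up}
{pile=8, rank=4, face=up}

In, In, In, Out

The rule appears to be: pile ≤ 6.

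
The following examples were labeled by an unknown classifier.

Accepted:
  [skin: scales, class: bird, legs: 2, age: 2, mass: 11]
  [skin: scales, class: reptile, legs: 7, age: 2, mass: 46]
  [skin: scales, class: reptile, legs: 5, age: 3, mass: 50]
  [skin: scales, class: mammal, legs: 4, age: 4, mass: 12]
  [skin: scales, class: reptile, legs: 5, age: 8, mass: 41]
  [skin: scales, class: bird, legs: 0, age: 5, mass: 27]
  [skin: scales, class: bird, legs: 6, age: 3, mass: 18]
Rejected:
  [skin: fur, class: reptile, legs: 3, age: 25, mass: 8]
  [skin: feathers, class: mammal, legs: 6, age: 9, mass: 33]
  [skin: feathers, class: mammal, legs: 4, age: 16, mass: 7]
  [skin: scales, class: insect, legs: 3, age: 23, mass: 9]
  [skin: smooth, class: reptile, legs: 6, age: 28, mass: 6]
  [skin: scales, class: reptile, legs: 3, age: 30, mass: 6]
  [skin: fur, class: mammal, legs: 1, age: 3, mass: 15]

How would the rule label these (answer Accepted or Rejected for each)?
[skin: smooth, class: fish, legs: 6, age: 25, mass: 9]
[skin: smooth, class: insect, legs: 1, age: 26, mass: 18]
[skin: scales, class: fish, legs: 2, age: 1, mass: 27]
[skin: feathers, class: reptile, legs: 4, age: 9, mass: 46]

Rule: skin is scales AND age ≤ 8. This holds for each 'Accepted' example and fails for each 'Rejected' one.
[skin: smooth, class: fish, legs: 6, age: 25, mass: 9]: skin is smooth, age = 25 — fails the rule, so Rejected.
[skin: smooth, class: insect, legs: 1, age: 26, mass: 18]: skin is smooth, age = 26 — fails the rule, so Rejected.
[skin: scales, class: fish, legs: 2, age: 1, mass: 27]: skin is scales, age = 1 — meets the rule, so Accepted.
[skin: feathers, class: reptile, legs: 4, age: 9, mass: 46]: skin is feathers, age = 9 — fails the rule, so Rejected.

Rejected, Rejected, Accepted, Rejected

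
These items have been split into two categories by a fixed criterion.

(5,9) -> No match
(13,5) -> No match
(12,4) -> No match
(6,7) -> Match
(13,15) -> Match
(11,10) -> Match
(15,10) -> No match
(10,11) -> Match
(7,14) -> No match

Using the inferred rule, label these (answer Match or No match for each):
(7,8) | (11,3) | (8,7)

The simplest hypothesis consistent with all the labels is: |first − second| ≤ 2.

Match, No match, Match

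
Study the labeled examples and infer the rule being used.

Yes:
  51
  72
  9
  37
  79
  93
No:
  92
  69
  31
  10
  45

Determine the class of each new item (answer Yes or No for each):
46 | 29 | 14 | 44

No, No, No, Yes

Comparing the two groups points to one rule — ≡ 2 (mod 7).
46: 46 mod 7 = 4 — doesn't qualify, so No.
29: 29 mod 7 = 1 — doesn't qualify, so No.
14: 14 mod 7 = 0 — doesn't qualify, so No.
44: 44 mod 7 = 2 — satisfies this, so Yes.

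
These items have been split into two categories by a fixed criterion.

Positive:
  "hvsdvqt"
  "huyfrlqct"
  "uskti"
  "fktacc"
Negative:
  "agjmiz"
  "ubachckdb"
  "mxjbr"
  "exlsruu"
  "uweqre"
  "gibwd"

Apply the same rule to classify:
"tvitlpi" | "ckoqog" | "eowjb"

Positive, Negative, Negative

The simplest hypothesis consistent with all the labels is: contains 't'.
"tvitlpi": has 't' — has this property, so Positive.
"ckoqog": no 't' — fails the rule, so Negative.
"eowjb": no 't' — fails the rule, so Negative.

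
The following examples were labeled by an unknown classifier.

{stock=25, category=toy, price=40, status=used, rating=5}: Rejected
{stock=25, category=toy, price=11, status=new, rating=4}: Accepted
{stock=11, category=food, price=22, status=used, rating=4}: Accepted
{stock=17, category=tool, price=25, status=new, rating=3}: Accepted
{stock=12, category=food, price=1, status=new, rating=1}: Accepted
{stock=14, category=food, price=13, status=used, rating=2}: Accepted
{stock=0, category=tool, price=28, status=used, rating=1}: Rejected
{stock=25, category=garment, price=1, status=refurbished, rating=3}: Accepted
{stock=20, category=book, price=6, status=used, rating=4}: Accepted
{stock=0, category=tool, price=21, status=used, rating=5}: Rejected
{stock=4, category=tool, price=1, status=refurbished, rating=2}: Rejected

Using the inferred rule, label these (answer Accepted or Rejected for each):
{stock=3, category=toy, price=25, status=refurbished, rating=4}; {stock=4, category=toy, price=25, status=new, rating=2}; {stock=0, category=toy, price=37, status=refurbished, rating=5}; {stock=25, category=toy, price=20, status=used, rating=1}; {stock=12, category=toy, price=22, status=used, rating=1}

Rejected, Rejected, Rejected, Accepted, Accepted

One predicate separates the groups cleanly: price ≤ 25 AND stock ≥ 11.
Rejected: {stock=3, category=toy, price=25, status=refurbished, rating=4}, since price = 25, stock = 3.
Rejected: {stock=4, category=toy, price=25, status=new, rating=2}, since price = 25, stock = 4.
Rejected: {stock=0, category=toy, price=37, status=refurbished, rating=5}, since price = 37, stock = 0.
Accepted: {stock=25, category=toy, price=20, status=used, rating=1}, since price = 20, stock = 25.
Accepted: {stock=12, category=toy, price=22, status=used, rating=1}, since price = 22, stock = 12.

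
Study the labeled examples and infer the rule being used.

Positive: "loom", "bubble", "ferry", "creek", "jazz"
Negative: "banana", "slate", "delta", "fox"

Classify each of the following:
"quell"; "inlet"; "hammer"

Positive, Negative, Positive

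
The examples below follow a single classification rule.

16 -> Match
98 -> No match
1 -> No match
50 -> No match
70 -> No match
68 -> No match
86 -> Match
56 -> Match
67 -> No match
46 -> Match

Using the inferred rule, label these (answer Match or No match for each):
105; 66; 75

A rule that fits every label: ends in digit 6 — true of each 'Match' example, false of each 'No match' one.
105: last digit 5, does not fit → No match.
66: last digit 6, has this property → Match.
75: last digit 5, does not fit → No match.

No match, Match, No match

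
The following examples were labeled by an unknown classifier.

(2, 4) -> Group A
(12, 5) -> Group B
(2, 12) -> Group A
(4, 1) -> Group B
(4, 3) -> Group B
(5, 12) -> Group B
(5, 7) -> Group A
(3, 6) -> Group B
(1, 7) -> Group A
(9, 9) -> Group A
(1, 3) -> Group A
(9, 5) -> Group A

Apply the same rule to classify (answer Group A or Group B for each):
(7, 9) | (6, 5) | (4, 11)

A rule that fits every label: sum is even — true of each 'Group A' example, false of each 'Group B' one.
(7, 9) — 7+9 = 16, hence Group A.
(6, 5) — 6+5 = 11, hence Group B.
(4, 11) — 4+11 = 15, hence Group B.

Group A, Group B, Group B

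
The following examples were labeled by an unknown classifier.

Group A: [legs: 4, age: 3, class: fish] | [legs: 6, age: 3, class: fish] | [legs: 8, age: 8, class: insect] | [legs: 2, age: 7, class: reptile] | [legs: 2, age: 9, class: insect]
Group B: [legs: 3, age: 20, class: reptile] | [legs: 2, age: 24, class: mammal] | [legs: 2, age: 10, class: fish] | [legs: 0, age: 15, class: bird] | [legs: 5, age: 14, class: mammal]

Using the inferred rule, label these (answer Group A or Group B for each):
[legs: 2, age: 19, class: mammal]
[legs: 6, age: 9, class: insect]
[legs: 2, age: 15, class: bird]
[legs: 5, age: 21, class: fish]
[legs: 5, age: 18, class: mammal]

Every 'Group A' example satisfies: age ≤ 9. None of the 'Group B' examples do.
[legs: 2, age: 19, class: mammal]: Group B (age = 19). [legs: 6, age: 9, class: insect]: Group A (age = 9). [legs: 2, age: 15, class: bird]: Group B (age = 15). [legs: 5, age: 21, class: fish]: Group B (age = 21). [legs: 5, age: 18, class: mammal]: Group B (age = 18).

Group B, Group A, Group B, Group B, Group B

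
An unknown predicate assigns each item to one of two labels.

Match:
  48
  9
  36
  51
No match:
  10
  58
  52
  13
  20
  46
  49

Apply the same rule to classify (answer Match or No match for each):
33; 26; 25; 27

Match, No match, No match, Match

All 'Match' examples share one property — multiple of 3 — and every 'No match' example lacks it.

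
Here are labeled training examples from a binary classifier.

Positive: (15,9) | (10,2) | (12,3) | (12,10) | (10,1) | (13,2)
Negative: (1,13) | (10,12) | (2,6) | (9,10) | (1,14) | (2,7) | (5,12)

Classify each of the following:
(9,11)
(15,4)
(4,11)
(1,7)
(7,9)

'Positive' ⟺ first > second.
(9,11) — 9 < 11, hence Negative.
(15,4) — 15 > 4, hence Positive.
(4,11) — 4 < 11, hence Negative.
(1,7) — 1 < 7, hence Negative.
(7,9) — 7 < 9, hence Negative.

Negative, Positive, Negative, Negative, Negative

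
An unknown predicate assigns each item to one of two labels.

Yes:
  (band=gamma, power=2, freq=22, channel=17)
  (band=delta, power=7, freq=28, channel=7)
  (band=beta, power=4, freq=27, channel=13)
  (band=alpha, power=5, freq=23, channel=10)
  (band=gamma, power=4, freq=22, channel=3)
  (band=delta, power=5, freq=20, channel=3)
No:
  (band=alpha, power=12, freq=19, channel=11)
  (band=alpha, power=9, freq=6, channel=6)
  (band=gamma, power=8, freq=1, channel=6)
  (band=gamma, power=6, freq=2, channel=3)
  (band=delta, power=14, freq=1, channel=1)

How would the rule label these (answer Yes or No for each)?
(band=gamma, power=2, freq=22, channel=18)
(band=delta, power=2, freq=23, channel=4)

Yes, Yes

The pattern is that an item is 'Yes' exactly when: freq ≥ 20.
(band=gamma, power=2, freq=22, channel=18) — freq = 22, hence Yes. (band=delta, power=2, freq=23, channel=4) — freq = 23, hence Yes.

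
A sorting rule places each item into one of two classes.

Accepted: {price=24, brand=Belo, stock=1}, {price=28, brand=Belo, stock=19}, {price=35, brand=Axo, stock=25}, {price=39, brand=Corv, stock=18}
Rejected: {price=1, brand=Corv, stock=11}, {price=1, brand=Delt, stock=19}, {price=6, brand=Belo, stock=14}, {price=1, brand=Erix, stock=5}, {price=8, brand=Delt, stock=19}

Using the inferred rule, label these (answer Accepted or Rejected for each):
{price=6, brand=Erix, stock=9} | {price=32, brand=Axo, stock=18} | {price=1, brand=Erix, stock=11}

Rejected, Accepted, Rejected

All 'Accepted' examples share one property — price ≥ 24 — and every 'Rejected' example lacks it.
{price=6, brand=Erix, stock=9}: Rejected (price = 6).
{price=32, brand=Axo, stock=18}: Accepted (price = 32).
{price=1, brand=Erix, stock=11}: Rejected (price = 1).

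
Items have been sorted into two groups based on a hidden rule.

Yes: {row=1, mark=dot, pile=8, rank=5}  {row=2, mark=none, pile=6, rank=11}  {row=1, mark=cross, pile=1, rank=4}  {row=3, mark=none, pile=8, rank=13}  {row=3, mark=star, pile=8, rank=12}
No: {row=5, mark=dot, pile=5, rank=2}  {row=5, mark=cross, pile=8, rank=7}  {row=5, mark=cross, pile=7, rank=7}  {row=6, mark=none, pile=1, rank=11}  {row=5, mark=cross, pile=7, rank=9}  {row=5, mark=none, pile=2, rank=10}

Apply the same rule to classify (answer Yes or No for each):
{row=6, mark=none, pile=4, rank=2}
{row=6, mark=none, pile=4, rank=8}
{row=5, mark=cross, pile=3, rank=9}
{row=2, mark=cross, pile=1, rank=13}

No, No, No, Yes

The common property of the 'Yes' items is: row ≤ 3. No 'No' item has it.
{row=6, mark=none, pile=4, rank=2} — row = 6, hence No.
{row=6, mark=none, pile=4, rank=8} — row = 6, hence No.
{row=5, mark=cross, pile=3, rank=9} — row = 5, hence No.
{row=2, mark=cross, pile=1, rank=13} — row = 2, hence Yes.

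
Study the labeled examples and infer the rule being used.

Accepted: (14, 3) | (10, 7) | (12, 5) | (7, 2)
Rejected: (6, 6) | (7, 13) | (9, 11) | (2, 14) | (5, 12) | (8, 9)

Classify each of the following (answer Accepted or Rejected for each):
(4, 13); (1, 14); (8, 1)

Rejected, Rejected, Accepted

Rule: first > second. This holds for each 'Accepted' example and fails for each 'Rejected' one.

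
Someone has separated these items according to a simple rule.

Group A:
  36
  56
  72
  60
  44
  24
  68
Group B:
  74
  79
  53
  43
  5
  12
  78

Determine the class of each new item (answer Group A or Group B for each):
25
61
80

Group B, Group B, Group A

'Group A' ⟺ multiple of 4 AND at least 24.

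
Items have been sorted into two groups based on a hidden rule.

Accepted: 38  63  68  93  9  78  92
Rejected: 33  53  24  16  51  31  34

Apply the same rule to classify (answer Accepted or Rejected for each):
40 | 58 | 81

Rejected, Accepted, Accepted

The simplest hypothesis consistent with all the labels is: digit sum ≥ 9.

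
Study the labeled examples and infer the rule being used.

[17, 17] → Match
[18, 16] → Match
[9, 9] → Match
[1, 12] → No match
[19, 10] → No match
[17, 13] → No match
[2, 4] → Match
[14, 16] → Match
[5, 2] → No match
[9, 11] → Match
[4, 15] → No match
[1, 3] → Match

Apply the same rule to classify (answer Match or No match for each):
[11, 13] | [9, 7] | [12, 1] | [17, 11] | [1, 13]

Match, Match, No match, No match, No match

A rule that fits every label: |first − second| ≤ 2 — true of each 'Match' example, false of each 'No match' one.
[11, 13] — |11−13| = 2, hence Match.
[9, 7] — |9−7| = 2, hence Match.
[12, 1] — |12−1| = 11, hence No match.
[17, 11] — |17−11| = 6, hence No match.
[1, 13] — |1−13| = 12, hence No match.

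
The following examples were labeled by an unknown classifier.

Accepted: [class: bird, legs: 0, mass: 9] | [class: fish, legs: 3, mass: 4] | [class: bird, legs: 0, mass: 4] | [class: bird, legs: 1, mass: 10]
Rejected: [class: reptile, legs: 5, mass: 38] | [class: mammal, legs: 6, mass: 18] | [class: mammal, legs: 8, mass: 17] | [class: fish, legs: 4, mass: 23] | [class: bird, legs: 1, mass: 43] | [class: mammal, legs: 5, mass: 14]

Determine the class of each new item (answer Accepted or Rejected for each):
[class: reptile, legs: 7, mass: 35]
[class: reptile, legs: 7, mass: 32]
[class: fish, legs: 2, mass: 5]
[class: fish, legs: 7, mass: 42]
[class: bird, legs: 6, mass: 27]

'Accepted' ⟺ mass ≤ 10.

Rejected, Rejected, Accepted, Rejected, Rejected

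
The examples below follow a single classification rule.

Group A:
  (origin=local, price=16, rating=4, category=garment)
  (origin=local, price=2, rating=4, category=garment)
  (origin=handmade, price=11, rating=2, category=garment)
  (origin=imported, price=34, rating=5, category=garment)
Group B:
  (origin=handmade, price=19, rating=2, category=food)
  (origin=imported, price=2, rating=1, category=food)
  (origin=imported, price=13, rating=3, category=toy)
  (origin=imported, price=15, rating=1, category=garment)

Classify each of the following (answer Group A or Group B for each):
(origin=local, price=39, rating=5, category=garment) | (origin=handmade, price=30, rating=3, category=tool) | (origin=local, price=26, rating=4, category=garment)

Group A, Group B, Group A

The rule appears to be: category is garment AND rating ≥ 2.
(origin=local, price=39, rating=5, category=garment): Group A (category is garment, rating = 5).
(origin=handmade, price=30, rating=3, category=tool): Group B (category is tool, rating = 3).
(origin=local, price=26, rating=4, category=garment): Group A (category is garment, rating = 4).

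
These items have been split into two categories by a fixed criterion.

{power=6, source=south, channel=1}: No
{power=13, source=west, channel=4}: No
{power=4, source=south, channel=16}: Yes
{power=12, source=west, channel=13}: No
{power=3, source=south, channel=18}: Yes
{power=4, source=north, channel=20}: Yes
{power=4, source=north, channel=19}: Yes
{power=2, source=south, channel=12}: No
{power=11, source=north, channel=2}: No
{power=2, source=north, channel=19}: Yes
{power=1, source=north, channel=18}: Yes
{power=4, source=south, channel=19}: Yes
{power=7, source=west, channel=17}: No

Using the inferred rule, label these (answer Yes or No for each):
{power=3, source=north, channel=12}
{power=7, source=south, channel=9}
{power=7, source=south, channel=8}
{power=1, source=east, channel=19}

No, No, No, Yes

The simplest hypothesis consistent with all the labels is: channel ≥ 13 AND power ≤ 4.
{power=3, source=north, channel=12}: No (channel = 12, power = 3).
{power=7, source=south, channel=9}: No (channel = 9, power = 7).
{power=7, source=south, channel=8}: No (channel = 8, power = 7).
{power=1, source=east, channel=19}: Yes (channel = 19, power = 1).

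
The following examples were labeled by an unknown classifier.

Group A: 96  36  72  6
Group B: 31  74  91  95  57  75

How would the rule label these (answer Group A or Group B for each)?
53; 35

Group B, Group B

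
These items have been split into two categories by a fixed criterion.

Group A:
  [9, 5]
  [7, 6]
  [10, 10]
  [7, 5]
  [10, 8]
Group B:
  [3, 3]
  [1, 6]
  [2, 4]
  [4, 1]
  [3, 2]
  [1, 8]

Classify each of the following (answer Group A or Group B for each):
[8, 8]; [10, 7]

All 'Group A' examples share one property — sum ≥ 12 — and every 'Group B' example lacks it.

Group A, Group A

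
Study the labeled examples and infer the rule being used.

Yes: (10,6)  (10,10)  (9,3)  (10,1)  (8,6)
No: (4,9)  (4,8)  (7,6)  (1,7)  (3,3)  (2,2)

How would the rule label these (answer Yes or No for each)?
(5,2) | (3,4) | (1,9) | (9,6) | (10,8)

No, No, No, Yes, Yes

The classifier is using: first ≥ 8.
(5,2) — first 5, hence No.
(3,4) — first 3, hence No.
(1,9) — first 1, hence No.
(9,6) — first 9, hence Yes.
(10,8) — first 10, hence Yes.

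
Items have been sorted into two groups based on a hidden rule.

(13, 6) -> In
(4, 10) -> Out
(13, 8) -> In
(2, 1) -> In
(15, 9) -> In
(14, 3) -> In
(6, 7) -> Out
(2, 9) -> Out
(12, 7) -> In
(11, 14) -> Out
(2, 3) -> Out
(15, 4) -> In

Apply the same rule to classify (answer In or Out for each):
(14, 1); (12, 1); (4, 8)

In, In, Out

The classifier is using: first > second.
(14, 1): 14 > 1 — meets the rule, so In. (12, 1): 12 > 1 — meets the rule, so In. (4, 8): 4 < 8 — doesn't match, so Out.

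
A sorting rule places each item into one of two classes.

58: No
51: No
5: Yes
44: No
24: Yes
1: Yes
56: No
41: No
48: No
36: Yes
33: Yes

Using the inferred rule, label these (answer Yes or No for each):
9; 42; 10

Yes, No, Yes

A rule that fits every label: at most 36 — true of each 'Yes' example, false of each 'No' one.
9 → 9 ≤ 36 → Yes. 42 → 42 > 36 → No. 10 → 10 ≤ 36 → Yes.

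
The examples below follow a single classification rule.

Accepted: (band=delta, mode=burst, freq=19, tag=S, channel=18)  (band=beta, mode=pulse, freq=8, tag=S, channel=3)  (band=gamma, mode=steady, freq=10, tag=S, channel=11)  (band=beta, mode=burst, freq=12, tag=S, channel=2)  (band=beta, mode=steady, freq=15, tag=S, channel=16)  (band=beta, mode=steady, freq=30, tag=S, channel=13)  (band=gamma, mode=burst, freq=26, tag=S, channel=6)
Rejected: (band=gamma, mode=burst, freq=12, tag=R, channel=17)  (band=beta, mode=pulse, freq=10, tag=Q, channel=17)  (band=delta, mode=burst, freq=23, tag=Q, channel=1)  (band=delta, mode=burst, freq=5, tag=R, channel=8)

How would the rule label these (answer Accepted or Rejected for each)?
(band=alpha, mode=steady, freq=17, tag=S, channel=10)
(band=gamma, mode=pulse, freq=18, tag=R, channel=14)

Comparing the two groups points to one rule — tag is S.
(band=alpha, mode=steady, freq=17, tag=S, channel=10) — tag is S, hence Accepted.
(band=gamma, mode=pulse, freq=18, tag=R, channel=14) — tag is R, hence Rejected.

Accepted, Rejected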